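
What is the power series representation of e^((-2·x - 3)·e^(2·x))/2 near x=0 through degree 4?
-20·x^4·e^(-3) - 20·x^3·e^(-3)/3 + 11·x^2·e^(-3) - 4·x·e^(-3) + e^(-3)/2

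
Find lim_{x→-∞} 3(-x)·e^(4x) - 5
The product is a 0·∞ indeterminate form at x → -∞.
Rewrite the product as 3(-x) / e^(-4x) (an ∞/∞ form) and apply L'Hôpital, or use the standard hierarchy e^(4|x|) ≫ |(-x)| as x → -∞.
The indeterminate product → 0, so the limit = -5.

Final answer: -5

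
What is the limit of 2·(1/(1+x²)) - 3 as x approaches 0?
Direct substitution at x = 0 gives -1.

Final answer: -1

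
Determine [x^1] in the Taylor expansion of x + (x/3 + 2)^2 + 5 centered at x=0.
Expand to order 1: x + (x/3 + 2)^2 + 5 = 7·x/3 + 9 + O(x^2).
The coefficient of x^1 is 7/3.

Final answer: 7/3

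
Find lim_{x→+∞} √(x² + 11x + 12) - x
As x → +∞: multiply by the conjugate to get (11x+12)/(√(x²+11x+12)+x); the denominator ~ 2x, so the limit is 11/2.
Limit = 11/2.

Final answer: 11/2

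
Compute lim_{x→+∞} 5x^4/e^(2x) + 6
The quotient is an ∞/∞ indeterminate form as x → +∞.
The exponential denominator e^(2x) dominates the polynomial numerator (e^x ≫ x^4 as x → ∞), so the quotient → 0.
Adding the constant: 0 + 6 = 6. Limit = 6.

Final answer: 6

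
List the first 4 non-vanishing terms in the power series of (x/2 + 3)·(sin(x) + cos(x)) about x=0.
-3·x^3/4 - x^2 + 7·x/2 + 3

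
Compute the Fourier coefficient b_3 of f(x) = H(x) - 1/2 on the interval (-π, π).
b_3 = (1/π) ∫_{-π}^{π} f(x)·sin(3x) dx.
Evaluate the integral (use parity and integration by parts as needed): b_3 = 2/(3·π).

Final answer: 2/(3·π)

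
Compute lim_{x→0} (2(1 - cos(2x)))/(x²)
Both numerator and denominator → 0 as x → 0; this is a 0/0 indeterminate form.
Expand each to leading order near x = 0: numerator ~ 4·x^2, denominator ~ x^2.
The limit of the ratio is 4.

Final answer: 4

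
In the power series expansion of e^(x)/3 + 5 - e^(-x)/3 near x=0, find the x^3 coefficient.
Expand to order 3: e^(x)/3 + 5 - e^(-x)/3 = x^3/9 + 2·x/3 + 5 + O(x^4).
The coefficient of x^3 is 1/9.

Final answer: 1/9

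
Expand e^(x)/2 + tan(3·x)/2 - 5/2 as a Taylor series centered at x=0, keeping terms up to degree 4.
x^4/48 + 55·x^3/12 + x^2/4 + 2·x - 2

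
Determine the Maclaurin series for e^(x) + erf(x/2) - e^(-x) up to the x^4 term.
x^3·(1/3 - 1/(12·√(π))) + x·(1/√(π) + 2)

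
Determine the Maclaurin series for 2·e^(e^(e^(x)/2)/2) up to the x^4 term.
x^4·(e^(e^(1/2)/2 + 2)/3072 + 3·e^(e^(1/2)/2 + 3/2)/256 + 49·e^(1/2 + e^(1/2)/2)/384 + 71·e^(e^(1/2)/2 + 1)/768) + x^3·(e^(e^(1/2)/2 + 3/2)/192 + 3·e^(e^(1/2)/2 + 1)/32 + 11·e^(1/2 + e^(1/2)/2)/48) + x^2·(e^(e^(1/2)/2 + 1)/16 + 3·e^(1/2 + e^(1/2)/2)/8) + x·e^(1/2 + e^(1/2)/2)/2 + 2·e^(e^(1/2)/2)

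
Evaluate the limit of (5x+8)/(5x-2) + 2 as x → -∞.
Evaluate the dominant behaviour as x → -∞; each term tends to a finite value or vanishes.
Limit = 3.

Final answer: 3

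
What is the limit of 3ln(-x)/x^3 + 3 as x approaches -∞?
The quotient is an ∞/∞ indeterminate form as x → -∞.
Compare growth rates of the dominant terms (exponentials ≫ polynomials ≫ logarithms), or apply L'Hôpital's rule; the quotient → 0.
Adding the constant: 0 + 3 = 3. Limit = 3.

Final answer: 3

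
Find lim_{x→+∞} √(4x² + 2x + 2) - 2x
As x → +∞: multiply by the conjugate to get (2x+2)/(√(4x²+2x+2)+2x); the denominator ~ 4x, so the limit is 2/4 = 1/2.
Limit = 1/2.

Final answer: 1/2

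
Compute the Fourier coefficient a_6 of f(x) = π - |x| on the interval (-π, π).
a_6 = (1/π) ∫_{-π}^{π} f(x)·cos(6x) dx.
Evaluate the integral (use parity and integration by parts as needed): a_6 = 0.

Final answer: 0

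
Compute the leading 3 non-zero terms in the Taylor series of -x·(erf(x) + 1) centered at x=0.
2·x^4/(3·√(π)) - 2·x^2/√(π) - x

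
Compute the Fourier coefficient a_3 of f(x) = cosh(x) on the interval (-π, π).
a_3 = (1/π) ∫_{-π}^{π} f(x)·cos(3x) dx.
Evaluate the integral (use parity and integration by parts as needed): a_3 = -sinh(π)/(5·π).

Final answer: -sinh(π)/(5·π)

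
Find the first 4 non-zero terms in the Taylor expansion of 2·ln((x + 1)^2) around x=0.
-x^4 + 4·x^3/3 - 2·x^2 + 4·x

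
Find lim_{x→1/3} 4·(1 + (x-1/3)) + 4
Direct substitution at x = 1/3 gives 8.

Final answer: 8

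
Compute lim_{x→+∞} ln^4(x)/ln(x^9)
This is an ∞/∞ indeterminate form as x → +∞.
Write ln(x^9) = 9·ln(x), reducing the quotient to ln^3(x)/9 → ∞.
Limit = ∞.

Final answer: ∞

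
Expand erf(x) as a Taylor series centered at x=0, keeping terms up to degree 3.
-2·x^3/(3·√(π)) + 2·x/√(π)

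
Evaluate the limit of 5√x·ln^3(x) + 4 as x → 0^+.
The product is a 0·∞ indeterminate form at x → 0⁺.
Rewrite the product as 5·ln^3(x) / x^(-1/2) and apply L'Hôpital, or use the standard hierarchy x^(-1/2) ≫ |ln x|^3 as x → 0⁺.
The indeterminate product → 0, so the limit = 4.

Final answer: 4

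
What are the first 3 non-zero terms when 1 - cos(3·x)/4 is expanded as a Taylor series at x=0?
-27·x^4/32 + 9·x^2/8 + 3/4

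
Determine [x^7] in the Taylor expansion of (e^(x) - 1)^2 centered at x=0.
Expand to order 7: (e^(x) - 1)^2 = x^7/40 + 31·x^6/360 + x^5/4 + 7·x^4/12 + x^3 + x^2 + O(x^8).
The coefficient of x^7 is 1/40.

Final answer: 1/40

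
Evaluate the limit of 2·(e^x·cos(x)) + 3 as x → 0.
Direct substitution at x = 0 gives 5.

Final answer: 5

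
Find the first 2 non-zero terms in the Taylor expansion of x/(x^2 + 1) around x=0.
-x^3 + x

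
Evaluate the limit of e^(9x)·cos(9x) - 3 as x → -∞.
Evaluate the dominant behaviour as x → -∞; each term tends to a finite value or vanishes.
Limit = -3.

Final answer: -3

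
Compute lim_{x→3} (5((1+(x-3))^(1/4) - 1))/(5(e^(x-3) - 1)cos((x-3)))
Both numerator and denominator → 0 as x → 3; this is a 0/0 indeterminate form.
Expand each to leading order near x = 3: numerator ~ 5·(x - 3)/4, denominator ~ 5·(x - 3).
The limit of the ratio is 1/4.

Final answer: 1/4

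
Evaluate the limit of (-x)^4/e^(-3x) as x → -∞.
This is an ∞/∞ indeterminate form as x → -∞.
Compare growth rates of the dominant terms (exponentials ≫ polynomials ≫ logarithms), or apply L'Hôpital's rule; the quotient → 0.
Limit = 0.

Final answer: 0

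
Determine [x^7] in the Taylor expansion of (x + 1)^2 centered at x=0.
Expand to order 7: (x + 1)^2 = x^2 + 2·x + 1 + O(x^8).
The coefficient of x^7 is 0.

Final answer: 0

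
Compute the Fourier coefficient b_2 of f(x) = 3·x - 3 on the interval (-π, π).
b_2 = (1/π) ∫_{-π}^{π} f(x)·sin(2x) dx.
Evaluate the integral (use parity and integration by parts as needed): b_2 = -3.

Final answer: -3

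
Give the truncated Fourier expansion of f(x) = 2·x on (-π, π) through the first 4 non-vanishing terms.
4·sin(x) - 2·sin(2·x) + 4·sin(3·x)/3 - sin(4·x)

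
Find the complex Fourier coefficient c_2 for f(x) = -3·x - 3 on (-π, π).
Compute the real Fourier coefficients first: a_2 = 0, b_2 = 3.
Then c_2 = (a_2 − i·b_2)/2 = -3·i/2.

Final answer: -3·i/2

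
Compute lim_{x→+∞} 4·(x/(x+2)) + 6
Evaluate the dominant behaviour as x → +∞; each term tends to a finite value or vanishes.
Limit = 10.

Final answer: 10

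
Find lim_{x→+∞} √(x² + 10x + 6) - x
This is an ∞ − ∞ indeterminate form.
Multiply and divide by the conjugate √(x²+10x + 6) + x; the x² terms cancel, leaving (10x + 6)/(√(x²+10x + 6)+x) → 10/2 = 5.
Limit = 5.

Final answer: 5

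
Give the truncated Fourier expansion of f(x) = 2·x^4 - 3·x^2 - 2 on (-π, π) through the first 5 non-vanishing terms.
(108 - 16·π^2)·cos(x) + (-9 + 4·π^2)·cos(2·x) + (68/27 - 16·π^2/9)·cos(3·x) + (-9/8 + π^2)·cos(4·x) - π^2 - 2 + 2·π^4/5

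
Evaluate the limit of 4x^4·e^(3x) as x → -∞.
This is a 0·∞ indeterminate form at x → -∞.
Rewrite the product as 4x^4 / e^(-3x) (an ∞/∞ form) and apply L'Hôpital, or use the standard hierarchy e^(3|x|) ≫ |x^4| as x → -∞.
The indeterminate product → 0, so the limit = 0.

Final answer: 0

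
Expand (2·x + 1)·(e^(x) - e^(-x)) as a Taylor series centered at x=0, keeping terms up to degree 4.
2·x^4/3 + x^3/3 + 4·x^2 + 2·x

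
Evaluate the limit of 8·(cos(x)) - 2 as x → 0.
Direct substitution at x = 0 gives 6.

Final answer: 6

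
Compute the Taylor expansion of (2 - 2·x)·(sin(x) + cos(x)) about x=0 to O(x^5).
5·x^4/12 + 2·x^3/3 - 3·x^2 + 2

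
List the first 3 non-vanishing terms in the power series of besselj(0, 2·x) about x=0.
x^4/4 - x^2 + 1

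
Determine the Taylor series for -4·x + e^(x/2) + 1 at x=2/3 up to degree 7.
-5/3 + e^(1/3) + (-4 + e^(1/3)/2)·(x - 2/3) + e^(1/3)·(x - 2/3)^2/8 + e^(1/3)·(x - 2/3)^3/48 + e^(1/3)·(x - 2/3)^4/384 + e^(1/3)·(x - 2/3)^5/3840 + e^(1/3)·(x - 2/3)^6/46080 + e^(1/3)·(x - 2/3)^7/645120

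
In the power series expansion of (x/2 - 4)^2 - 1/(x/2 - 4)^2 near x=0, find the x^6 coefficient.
Expand to order 6: (x/2 - 4)^2 - 1/(x/2 - 4)^2 = -7·x^6/4194304 - 3·x^5/262144 - 5·x^4/65536 - x^3/2048 + 253·x^2/1024 - 257·x/64 + 255/16 + O(x^7).
The coefficient of x^6 is -7/4194304.

Final answer: -7/4194304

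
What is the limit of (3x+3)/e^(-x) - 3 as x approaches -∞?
The quotient is an ∞/∞ indeterminate form as x → -∞.
Compare growth rates of the dominant terms (exponentials ≫ polynomials ≫ logarithms), or apply L'Hôpital's rule; the quotient → 0.
Adding the constant: 0 - 3 = -3. Limit = -3.

Final answer: -3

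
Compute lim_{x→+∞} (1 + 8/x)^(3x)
As x → +∞: write (1 + 8/x)^(3x) = ((1 + 8/x)^x)^3 → (e^8)^3 = e^24.
Limit = e^(24).

Final answer: e^(24)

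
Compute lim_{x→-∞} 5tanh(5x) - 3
Evaluate the dominant behaviour as x → -∞; each term tends to a finite value or vanishes.
Limit = -8.

Final answer: -8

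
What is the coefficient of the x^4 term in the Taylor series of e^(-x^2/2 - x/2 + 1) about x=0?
25·e/384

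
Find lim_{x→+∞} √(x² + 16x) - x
This is an ∞ − ∞ indeterminate form.
Multiply and divide by the conjugate √(x²+16x) + x; the x² terms cancel, leaving (16x)/(√(x²+16x)+x) → 16/2 = 8.
Limit = 8.

Final answer: 8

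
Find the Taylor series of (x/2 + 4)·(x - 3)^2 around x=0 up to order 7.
x^3/2 + x^2 - 39·x/2 + 36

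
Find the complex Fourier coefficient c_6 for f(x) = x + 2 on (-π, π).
Compute the real Fourier coefficients first: a_6 = 0, b_6 = -1/3.
Then c_6 = (a_6 − i·b_6)/2 = i/6.

Final answer: i/6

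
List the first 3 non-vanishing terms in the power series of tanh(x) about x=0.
2·x^5/15 - x^3/3 + x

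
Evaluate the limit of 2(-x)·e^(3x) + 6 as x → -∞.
The product is a 0·∞ indeterminate form at x → -∞.
Rewrite the product as 2(-x) / e^(-3x) (an ∞/∞ form) and apply L'Hôpital, or use the standard hierarchy e^(3|x|) ≫ |(-x)| as x → -∞.
The indeterminate product → 0, so the limit = 6.

Final answer: 6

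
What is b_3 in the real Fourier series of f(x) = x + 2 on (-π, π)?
b_3 = (1/π) ∫_{-π}^{π} f(x)·sin(3x) dx.
Evaluate the integral (use parity and integration by parts as needed): b_3 = 2/3.

Final answer: 2/3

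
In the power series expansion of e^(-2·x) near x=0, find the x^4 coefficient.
Expand to order 4: e^(-2·x) = 2·x^4/3 - 4·x^3/3 + 2·x^2 - 2·x + 1 + O(x^5).
The coefficient of x^4 is 2/3.

Final answer: 2/3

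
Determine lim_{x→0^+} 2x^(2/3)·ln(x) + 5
The product is a 0·∞ indeterminate form at x → 0⁺.
Rewrite the product as 2·ln(x) / x^(-2/3) and apply L'Hôpital, or use the standard hierarchy x^(-2/3) ≫ |ln x| as x → 0⁺.
The indeterminate product → 0, so the limit = 5.

Final answer: 5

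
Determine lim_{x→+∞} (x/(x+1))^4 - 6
As x → +∞: x/(x+1) = 1/(1 + 1/x) → 1, and the 4th power of a limit-1 base also → 1; with the additive constant, 1 - 6 = -5.
Limit = -5.

Final answer: -5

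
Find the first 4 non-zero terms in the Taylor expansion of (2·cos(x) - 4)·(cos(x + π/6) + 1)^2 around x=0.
x^3·(-2·(√(3)/2 + 1)^2·(1/(6·(√(3)/2 + 1)) + √(3)/(4·(√(3)/2 + 1)^2)) + √(3)/2 + 1) + x^2·(-(√(3)/2 + 1)^2 - 2·(√(3)/2 + 1)^2·(-√(3)/(2·(√(3)/2 + 1)) + 1/(4·(√(3)/2 + 1)^2))) + x·(√(3) + 2) - 2·(√(3)/2 + 1)^2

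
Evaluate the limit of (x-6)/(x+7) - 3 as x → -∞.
Evaluate the dominant behaviour as x → -∞; each term tends to a finite value or vanishes.
Limit = -2.

Final answer: -2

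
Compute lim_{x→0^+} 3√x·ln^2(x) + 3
The product is a 0·∞ indeterminate form at x → 0⁺.
Rewrite the product as 3·ln^2(x) / x^(-1/2) and apply L'Hôpital, or use the standard hierarchy x^(-1/2) ≫ |ln x|^2 as x → 0⁺.
The indeterminate product → 0, so the limit = 3.

Final answer: 3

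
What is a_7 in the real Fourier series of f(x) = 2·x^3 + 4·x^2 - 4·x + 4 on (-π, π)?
a_7 = (1/π) ∫_{-π}^{π} f(x)·cos(7x) dx.
Evaluate the integral (use parity and integration by parts as needed): a_7 = -16/49.

Final answer: -16/49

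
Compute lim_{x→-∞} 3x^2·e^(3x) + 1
The product is a 0·∞ indeterminate form at x → -∞.
Rewrite the product as 3x^2 / e^(-3x) (an ∞/∞ form) and apply L'Hôpital, or use the standard hierarchy e^(3|x|) ≫ |x^2| as x → -∞.
The indeterminate product → 0, so the limit = 1.

Final answer: 1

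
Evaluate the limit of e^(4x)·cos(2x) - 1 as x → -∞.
Evaluate the dominant behaviour as x → -∞; each term tends to a finite value or vanishes.
Limit = -1.

Final answer: -1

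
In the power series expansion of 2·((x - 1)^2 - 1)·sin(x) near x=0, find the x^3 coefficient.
Expand to order 3: 2·((x - 1)^2 - 1)·sin(x) = 2·x^3 - 4·x^2 + O(x^4).
The coefficient of x^3 is 2.

Final answer: 2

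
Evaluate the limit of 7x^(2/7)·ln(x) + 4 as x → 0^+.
The product is a 0·∞ indeterminate form at x → 0⁺.
Rewrite the product as 7·ln(x) / x^(-2/7) and apply L'Hôpital, or use the standard hierarchy x^(-2/7) ≫ |ln x| as x → 0⁺.
The indeterminate product → 0, so the limit = 4.

Final answer: 4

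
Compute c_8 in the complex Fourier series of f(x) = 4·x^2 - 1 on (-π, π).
Compute the real Fourier coefficients first: a_8 = 1/4, b_8 = 0.
Then c_8 = (a_8 − i·b_8)/2 = 1/8.

Final answer: 1/8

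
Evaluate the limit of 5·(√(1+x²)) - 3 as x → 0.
Direct substitution at x = 0 gives 2.

Final answer: 2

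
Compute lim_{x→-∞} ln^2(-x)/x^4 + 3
The quotient is an ∞/∞ indeterminate form as x → -∞.
Compare growth rates of the dominant terms (exponentials ≫ polynomials ≫ logarithms), or apply L'Hôpital's rule; the quotient → 0.
Adding the constant: 0 + 3 = 3. Limit = 3.

Final answer: 3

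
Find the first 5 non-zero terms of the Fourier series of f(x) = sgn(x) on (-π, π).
4·sin(x)/π + 4·sin(3·x)/(3·π) + 4·sin(5·x)/(5·π) + 4·sin(7·x)/(7·π) + 4·sin(9·x)/(9·π)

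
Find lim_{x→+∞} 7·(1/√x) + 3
Evaluate the dominant behaviour as x → +∞; each term tends to a finite value or vanishes.
Limit = 3.

Final answer: 3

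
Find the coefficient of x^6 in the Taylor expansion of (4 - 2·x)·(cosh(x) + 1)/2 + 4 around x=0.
Expand to order 6: (4 - 2·x)·(cosh(x) + 1)/2 + 4 = x^6/360 - x^5/24 + x^4/12 - x^3/2 + x^2 - 2·x + 8 + O(x^7).
The coefficient of x^6 is 1/360.

Final answer: 1/360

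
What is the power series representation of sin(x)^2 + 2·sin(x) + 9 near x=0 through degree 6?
2·x^6/45 + x^5/60 - x^4/3 - x^3/3 + x^2 + 2·x + 9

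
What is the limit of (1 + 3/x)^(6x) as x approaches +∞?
As x → +∞: write (1 + 3/x)^(6x) = ((1 + 3/x)^x)^6 → (e^3)^6 = e^18.
Limit = e^(18).

Final answer: e^(18)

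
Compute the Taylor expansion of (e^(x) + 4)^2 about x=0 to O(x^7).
x^6/10 + x^5/3 + x^4 + 8·x^3/3 + 6·x^2 + 10·x + 25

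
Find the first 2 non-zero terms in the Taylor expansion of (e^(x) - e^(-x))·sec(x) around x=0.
4·x^3/3 + 2·x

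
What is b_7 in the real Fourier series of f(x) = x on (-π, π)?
b_7 = (1/π) ∫_{-π}^{π} f(x)·sin(7x) dx.
Evaluate the integral (use parity and integration by parts as needed): b_7 = 2/7.

Final answer: 2/7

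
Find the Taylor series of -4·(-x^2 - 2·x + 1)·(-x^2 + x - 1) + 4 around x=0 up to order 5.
-4·x^4 - 4·x^3 + 8·x^2 - 12·x + 8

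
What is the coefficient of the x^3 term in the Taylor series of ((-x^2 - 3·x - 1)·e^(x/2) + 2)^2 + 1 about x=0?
Expand to order 3: ((-x^2 - 3·x - 1)·e^(x/2) + 2)^2 + 1 = 199·x^3/12 + 7·x^2 - 7·x + 2 + O(x^4).
The coefficient of x^3 is 199/12.

Final answer: 199/12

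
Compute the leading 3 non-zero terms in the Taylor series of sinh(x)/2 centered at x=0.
x^5/240 + x^3/12 + x/2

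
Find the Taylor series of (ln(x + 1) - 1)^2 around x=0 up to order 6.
197·x^6/180 - 37·x^5/30 + 17·x^4/12 - 5·x^3/3 + 2·x^2 - 2·x + 1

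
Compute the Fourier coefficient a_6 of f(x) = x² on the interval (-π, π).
a_6 = (1/π) ∫_{-π}^{π} f(x)·cos(6x) dx.
Evaluate the integral (use parity and integration by parts as needed): a_6 = 1/9.

Final answer: 1/9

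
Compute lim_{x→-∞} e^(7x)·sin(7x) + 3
Evaluate the dominant behaviour as x → -∞; each term tends to a finite value or vanishes.
Limit = 3.

Final answer: 3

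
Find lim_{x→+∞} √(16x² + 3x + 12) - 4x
As x → +∞: multiply by the conjugate to get (3x+12)/(√(16x²+3x+12)+4x); the denominator ~ 8x, so the limit is 3/8.
Limit = 3/8.

Final answer: 3/8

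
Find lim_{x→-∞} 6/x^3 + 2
Evaluate the dominant behaviour as x → -∞; each term tends to a finite value or vanishes.
Limit = 2.

Final answer: 2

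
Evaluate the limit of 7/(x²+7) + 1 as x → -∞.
Evaluate the dominant behaviour as x → -∞; each term tends to a finite value or vanishes.
Limit = 1.

Final answer: 1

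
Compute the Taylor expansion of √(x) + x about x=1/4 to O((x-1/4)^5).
3/4 + 2·(x - 1/4) - (x - 1/4)^2 + 2·(x - 1/4)^3 - 5·(x - 1/4)^4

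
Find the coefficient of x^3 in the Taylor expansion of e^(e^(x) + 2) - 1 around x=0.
Expand to order 3: e^(e^(x) + 2) - 1 = 5·x^3·e^(3)/6 + x^2·e^(3) + x·e^(3) - 1 + e^(3) + O(x^4).
The coefficient of x^3 is 5·e^(3)/6.

Final answer: 5·e^(3)/6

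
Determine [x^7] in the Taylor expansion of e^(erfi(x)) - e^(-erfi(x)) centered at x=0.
16/(315·π^(7/2)) + 8/(9·π^(5/2)) + 2/(21·√(π)) + 76/(45·π^(3/2))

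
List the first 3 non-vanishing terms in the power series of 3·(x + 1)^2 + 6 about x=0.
3·x^2 + 6·x + 9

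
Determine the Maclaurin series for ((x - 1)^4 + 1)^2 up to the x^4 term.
72·x^4 - 64·x^3 + 40·x^2 - 16·x + 4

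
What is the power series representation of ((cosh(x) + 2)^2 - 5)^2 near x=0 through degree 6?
17·x^6/5 + 13·x^4 + 24·x^2 + 16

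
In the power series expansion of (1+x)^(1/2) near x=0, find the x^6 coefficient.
Expand to order 6: (1+x)^(1/2) = -21·x^6/1024 + 7·x^5/256 - 5·x^4/128 + x^3/16 - x^2/8 + x/2 + 1 + O(x^7).
The coefficient of x^6 is -21/1024.

Final answer: -21/1024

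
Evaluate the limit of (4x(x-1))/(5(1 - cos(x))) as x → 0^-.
Both numerator and denominator → 0 as x → 0^-; this is a 0/0 indeterminate form.
Expand each to leading order near x = 0: numerator ~ -4·x, denominator ~ 5·x^2/2.
The limit of the ratio is ∞.

Final answer: ∞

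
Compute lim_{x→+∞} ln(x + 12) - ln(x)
This is an ∞ − ∞ indeterminate form.
Combine the logarithms: ln(x+12) − ln(x) = ln((x+12)/(x)) = ln(1 + 12/(x)) → ln(1) = 0.
Limit = 0.

Final answer: 0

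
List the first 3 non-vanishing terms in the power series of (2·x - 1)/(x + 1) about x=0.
-3·x^2 + 3·x - 1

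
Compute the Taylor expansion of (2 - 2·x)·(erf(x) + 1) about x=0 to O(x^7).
-2·x^6/(5·√(π)) + 2·x^5/(5·√(π)) + 4·x^4/(3·√(π)) - 4·x^3/(3·√(π)) - 4·x^2/√(π) + x·(-2 + 4/√(π)) + 2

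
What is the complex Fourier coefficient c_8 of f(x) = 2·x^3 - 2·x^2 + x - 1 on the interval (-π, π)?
Compute the real Fourier coefficients first: a_8 = -1/8, b_8 = -π^2/2 - 13/64.
Then c_8 = (a_8 − i·b_8)/2 = -1/16 + 13·i/128 + i·π^2/4.

Final answer: -1/16 + 13·i/128 + i·π^2/4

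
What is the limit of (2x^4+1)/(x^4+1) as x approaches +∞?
This is an ∞/∞ indeterminate form as x → +∞.
Divide numerator and denominator by x^4 and let the lower-order terms vanish; the leading terms give 2/1 = 2.
Limit = 2.

Final answer: 2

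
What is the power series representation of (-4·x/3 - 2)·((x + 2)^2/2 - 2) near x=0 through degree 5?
-2·x^3/3 - 11·x^2/3 - 4·x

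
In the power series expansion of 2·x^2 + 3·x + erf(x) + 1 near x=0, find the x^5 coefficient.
Expand to order 5: 2·x^2 + 3·x + erf(x) + 1 = x^5/(5·√(π)) - 2·x^3/(3·√(π)) + 2·x^2 + x·(2/√(π) + 3) + 1 + O(x^6).
The coefficient of x^5 is 1/(5·√(π)).

Final answer: 1/(5·√(π))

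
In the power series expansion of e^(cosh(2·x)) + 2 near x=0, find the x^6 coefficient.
Expand to order 6: e^(cosh(2·x)) + 2 = 124·e·x^6/45 + 8·e·x^4/3 + 2·e·x^2 + 2 + e + O(x^7).
The coefficient of x^6 is 124·e/45.

Final answer: 124·e/45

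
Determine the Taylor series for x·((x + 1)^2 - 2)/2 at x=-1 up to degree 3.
1 - (x + 1) - (x + 1)^2/2 + (x + 1)^3/2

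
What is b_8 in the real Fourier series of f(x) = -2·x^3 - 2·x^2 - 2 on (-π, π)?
b_8 = (1/π) ∫_{-π}^{π} f(x)·sin(8x) dx.
Evaluate the integral (use parity and integration by parts as needed): b_8 = -3/64 + π^2/2.

Final answer: -3/64 + π^2/2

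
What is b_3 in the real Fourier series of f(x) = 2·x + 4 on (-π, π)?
b_3 = (1/π) ∫_{-π}^{π} f(x)·sin(3x) dx.
Evaluate the integral (use parity and integration by parts as needed): b_3 = 4/3.

Final answer: 4/3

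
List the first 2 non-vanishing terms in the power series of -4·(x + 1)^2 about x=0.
-8·x - 4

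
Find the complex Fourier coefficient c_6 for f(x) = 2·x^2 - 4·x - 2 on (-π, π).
Compute the real Fourier coefficients first: a_6 = 2/9, b_6 = 4/3.
Then c_6 = (a_6 − i·b_6)/2 = 1/9 - 2·i/3.

Final answer: 1/9 - 2·i/3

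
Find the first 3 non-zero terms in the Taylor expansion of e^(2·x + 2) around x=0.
2·x^2·e^(2) + 2·x·e^(2) + e^(2)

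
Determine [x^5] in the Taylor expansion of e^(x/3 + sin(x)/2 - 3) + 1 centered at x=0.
Expand to order 5: e^(x/3 + sin(x)/2 - 3) + 1 = -19987·x^5·e^(-3)/933120 - 1535·x^4·e^(-3)/31104 + 17·x^3·e^(-3)/1296 + 25·x^2·e^(-3)/72 + 5·x·e^(-3)/6 + e^(-3) + 1 + O(x^6).
The coefficient of x^5 is -19987·e^(-3)/933120.

Final answer: -19987·e^(-3)/933120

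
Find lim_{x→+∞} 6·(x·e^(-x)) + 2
Evaluate the dominant behaviour as x → +∞; each term tends to a finite value or vanishes.
Limit = 2.

Final answer: 2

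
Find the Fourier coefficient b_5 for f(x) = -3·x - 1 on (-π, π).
b_5 = (1/π) ∫_{-π}^{π} f(x)·sin(5x) dx.
Evaluate the integral (use parity and integration by parts as needed): b_5 = -6/5.

Final answer: -6/5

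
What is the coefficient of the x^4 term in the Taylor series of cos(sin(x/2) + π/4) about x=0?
Expand to order 4: cos(sin(x/2) + π/4) = 5·√(2)·x^4/768 + √(2)·x^3/48 - √(2)·x^2/16 - √(2)·x/4 + √(2)/2 + O(x^5).
The coefficient of x^4 is 5·√(2)/768.

Final answer: 5·√(2)/768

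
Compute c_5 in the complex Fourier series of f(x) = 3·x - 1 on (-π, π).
Compute the real Fourier coefficients first: a_5 = 0, b_5 = 6/5.
Then c_5 = (a_5 − i·b_5)/2 = -3·i/5.

Final answer: -3·i/5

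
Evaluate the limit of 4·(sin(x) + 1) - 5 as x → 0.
Direct substitution at x = 0 gives -1.

Final answer: -1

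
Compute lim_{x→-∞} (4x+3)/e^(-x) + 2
The quotient is an ∞/∞ indeterminate form as x → -∞.
Compare growth rates of the dominant terms (exponentials ≫ polynomials ≫ logarithms), or apply L'Hôpital's rule; the quotient → 0.
Adding the constant: 0 + 2 = 2. Limit = 2.

Final answer: 2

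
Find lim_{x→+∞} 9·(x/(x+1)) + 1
Evaluate the dominant behaviour as x → +∞; each term tends to a finite value or vanishes.
Limit = 10.

Final answer: 10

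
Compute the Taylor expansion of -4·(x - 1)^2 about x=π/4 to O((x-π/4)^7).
-4 - π^2/4 + 2·π + (8 - 2·π)·(x - π/4) - 4·(x - π/4)^2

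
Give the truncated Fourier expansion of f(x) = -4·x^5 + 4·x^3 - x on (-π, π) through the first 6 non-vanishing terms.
(-1010 - 8·π^4 + 168·π^2)·sin(x) + (-24·π^2 + 37 + 4·π^4)·sin(2·x) + (-8·π^4/3 - 518/81 + 232·π^2/27)·sin(3·x) + (-9·π^2/2 + 35/16 + 2·π^4)·sin(4·x) + (-8·π^4/5 - 682/625 + 72·π^2/25)·sin(5·x) + (-56·π^2/27 + 55/81 + 4·π^4/3)·sin(6·x)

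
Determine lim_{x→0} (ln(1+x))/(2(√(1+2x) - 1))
Both numerator and denominator → 0 as x → 0; this is a 0/0 indeterminate form.
Expand each to leading order near x = 0: numerator ~ x, denominator ~ 2·x.
The limit of the ratio is 1/2.

Final answer: 1/2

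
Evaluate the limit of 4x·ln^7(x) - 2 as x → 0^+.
The product is a 0·∞ indeterminate form at x → 0⁺.
Rewrite the product as 4·ln^7(x) / x^(-1) and apply L'Hôpital, or use the standard hierarchy x^(-1) ≫ |ln x|^7 as x → 0⁺.
The indeterminate product → 0, so the limit = -2.

Final answer: -2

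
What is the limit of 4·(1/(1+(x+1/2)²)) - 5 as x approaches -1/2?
Direct substitution at x = -1/2 gives -1.

Final answer: -1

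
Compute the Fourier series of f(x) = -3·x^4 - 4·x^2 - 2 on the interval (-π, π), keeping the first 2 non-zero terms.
(-128 + 24·π^2)·cos(x) - 3·π^4/5 - 4·π^2/3 - 2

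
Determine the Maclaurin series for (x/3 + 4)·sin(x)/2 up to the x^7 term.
-x^7/2520 + x^6/720 + x^5/60 - x^4/36 - x^3/3 + x^2/6 + 2·x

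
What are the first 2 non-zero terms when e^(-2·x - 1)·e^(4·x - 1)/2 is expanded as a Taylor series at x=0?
x·e^(-2) + e^(-2)/2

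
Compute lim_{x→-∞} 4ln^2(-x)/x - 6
The quotient is an ∞/∞ indeterminate form as x → -∞.
Compare growth rates of the dominant terms (exponentials ≫ polynomials ≫ logarithms), or apply L'Hôpital's rule; the quotient → 0.
Adding the constant: 0 - 6 = -6. Limit = -6.

Final answer: -6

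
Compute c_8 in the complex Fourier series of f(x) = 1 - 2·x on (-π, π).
Compute the real Fourier coefficients first: a_8 = 0, b_8 = 1/2.
Then c_8 = (a_8 − i·b_8)/2 = -i/4.

Final answer: -i/4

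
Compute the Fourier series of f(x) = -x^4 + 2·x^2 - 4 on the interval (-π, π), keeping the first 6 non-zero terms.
(-56 + 8·π^2)·cos(x) + (5 - 2·π^2)·cos(2·x) + (-40/27 + 8·π^2/9)·cos(3·x) + (11/16 - π^2/2)·cos(4·x) + (-248/625 + 8·π^2/25)·cos(5·x) - π^4/5 - 4 + 2·π^2/3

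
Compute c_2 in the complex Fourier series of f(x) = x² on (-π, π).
Compute the real Fourier coefficients first: a_2 = 1, b_2 = 0.
Then c_2 = (a_2 − i·b_2)/2 = 1/2.

Final answer: 1/2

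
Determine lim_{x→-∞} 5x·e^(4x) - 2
The product is a 0·∞ indeterminate form at x → -∞.
Rewrite the product as 5x / e^(-4x) (an ∞/∞ form) and apply L'Hôpital, or use the standard hierarchy e^(4|x|) ≫ |x| as x → -∞.
The indeterminate product → 0, so the limit = -2.

Final answer: -2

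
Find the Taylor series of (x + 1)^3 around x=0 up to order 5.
x^3 + 3·x^2 + 3·x + 1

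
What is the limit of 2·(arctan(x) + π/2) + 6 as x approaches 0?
Direct substitution at x = 0 gives π + 6.

Final answer: π + 6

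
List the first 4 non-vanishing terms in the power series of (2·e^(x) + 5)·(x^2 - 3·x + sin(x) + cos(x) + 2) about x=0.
-7·x^3/6 + 5·x^2/2 - 8·x + 21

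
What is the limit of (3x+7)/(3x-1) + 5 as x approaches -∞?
Evaluate the dominant behaviour as x → -∞; each term tends to a finite value or vanishes.
Limit = 6.

Final answer: 6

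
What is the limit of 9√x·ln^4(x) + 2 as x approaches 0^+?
The product is a 0·∞ indeterminate form at x → 0⁺.
Rewrite the product as 9·ln^4(x) / x^(-1/2) and apply L'Hôpital, or use the standard hierarchy x^(-1/2) ≫ |ln x|^4 as x → 0⁺.
The indeterminate product → 0, so the limit = 2.

Final answer: 2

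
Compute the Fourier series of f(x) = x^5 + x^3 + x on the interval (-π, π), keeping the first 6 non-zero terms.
(-38·π^2 + 2·π^4 + 230)·sin(x) + (-π^4 - 7 + 4·π^2)·sin(2·x) + (-22·π^2/27 + 98/81 + 2·π^4/3)·sin(3·x) + (-π^4/2 - 35/64 + π^2/8)·sin(4·x) + (238/625 + 2·π^2/25 + 2·π^4/5)·sin(5·x) + (-π^4/3 - 4·π^2/27 - 25/81)·sin(6·x)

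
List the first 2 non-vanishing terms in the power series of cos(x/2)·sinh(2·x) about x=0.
13·x^3/12 + 2·x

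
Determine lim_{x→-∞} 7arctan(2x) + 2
Evaluate the dominant behaviour as x → -∞; each term tends to a finite value or vanishes.
Limit = 2 - 7·π/2.

Final answer: 2 - 7·π/2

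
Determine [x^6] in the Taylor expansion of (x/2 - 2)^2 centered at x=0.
Expand to order 6: (x/2 - 2)^2 = x^2/4 - 2·x + 4 + O(x^7).
The coefficient of x^6 is 0.

Final answer: 0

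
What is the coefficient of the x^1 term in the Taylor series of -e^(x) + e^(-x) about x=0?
Expand to order 1: -e^(x) + e^(-x) = -2·x + O(x^2).
The coefficient of x^1 is -2.

Final answer: -2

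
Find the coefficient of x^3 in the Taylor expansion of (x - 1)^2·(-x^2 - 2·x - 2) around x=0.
Expand to order 3: (x - 1)^2·(-x^2 - 2·x - 2) = x^2 + 2·x - 2 + O(x^4).
The coefficient of x^3 is 0.

Final answer: 0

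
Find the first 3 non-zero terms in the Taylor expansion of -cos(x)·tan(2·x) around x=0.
-181·x^5/60 - 5·x^3/3 - 2·x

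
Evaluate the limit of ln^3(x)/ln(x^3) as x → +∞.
This is an ∞/∞ indeterminate form as x → +∞.
Write ln(x^3) = 3·ln(x), reducing the quotient to ln^2(x)/3 → ∞.
Limit = ∞.

Final answer: ∞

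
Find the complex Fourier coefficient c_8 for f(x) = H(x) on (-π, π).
Compute the real Fourier coefficients first: a_8 = 0, b_8 = 0.
Then c_8 = (a_8 − i·b_8)/2 = 0.

Final answer: 0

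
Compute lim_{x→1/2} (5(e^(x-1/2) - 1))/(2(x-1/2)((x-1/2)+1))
Both numerator and denominator → 0 as x → 1/2; this is a 0/0 indeterminate form.
Expand each to leading order near x = 1/2: numerator ~ 5·(x - 1/2), denominator ~ 2·(x - 1/2).
The limit of the ratio is 5/2.

Final answer: 5/2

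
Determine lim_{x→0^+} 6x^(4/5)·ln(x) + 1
The product is a 0·∞ indeterminate form at x → 0⁺.
Rewrite the product as 6·ln(x) / x^(-4/5) and apply L'Hôpital, or use the standard hierarchy x^(-4/5) ≫ |ln x| as x → 0⁺.
The indeterminate product → 0, so the limit = 1.

Final answer: 1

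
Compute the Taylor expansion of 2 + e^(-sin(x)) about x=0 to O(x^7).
-x^6/240 + x^5/15 - x^4/8 + x^2/2 - x + 3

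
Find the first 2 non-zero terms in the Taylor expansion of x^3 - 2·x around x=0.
x^3 - 2·x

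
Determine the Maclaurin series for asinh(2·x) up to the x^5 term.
12·x^5/5 - 4·x^3/3 + 2·x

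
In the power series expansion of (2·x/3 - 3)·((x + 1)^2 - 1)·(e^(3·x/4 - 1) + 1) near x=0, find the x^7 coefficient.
Expand to order 7: (2·x/3 - 3)·((x + 1)^2 - 1)·(e^(3·x/4 - 1) + 1) = 657·x^7·e^(-1)/163840 + 267·x^6·e^(-1)/20480 - 9·x^5·e^(-1)/1024 - 25·x^4·e^(-1)/64 + x^3·(2/3 - 109·e^(-1)/48) + x^2·(-37·e^(-1)/6 - 5/3) + x·(-6 - 6·e^(-1)) + O(x^8).
The coefficient of x^7 is 657·e^(-1)/163840.

Final answer: 657·e^(-1)/163840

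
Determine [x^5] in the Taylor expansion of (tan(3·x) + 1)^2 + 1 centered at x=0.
Expand to order 5: (tan(3·x) + 1)^2 + 1 = 324·x^5/5 + 54·x^4 + 18·x^3 + 9·x^2 + 6·x + 2 + O(x^6).
The coefficient of x^5 is 324/5.

Final answer: 324/5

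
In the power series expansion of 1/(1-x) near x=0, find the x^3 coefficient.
Expand to order 3: 1/(1-x) = x^3 + x^2 + x + 1 + O(x^4).
The coefficient of x^3 is 1.

Final answer: 1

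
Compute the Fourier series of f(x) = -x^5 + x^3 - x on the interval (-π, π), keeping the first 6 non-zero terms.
(-254 - 2·π^4 + 42·π^2)·sin(x) + (-6·π^2 + 10 + π^4)·sin(2·x) + (-2·π^4/3 - 170/81 + 58·π^2/27)·sin(3·x) + (-9·π^2/8 + 59/64 + π^4/2)·sin(4·x) + (-2·π^4/5 - 358/625 + 18·π^2/25)·sin(5·x) + (-14·π^2/27 + 34/81 + π^4/3)·sin(6·x)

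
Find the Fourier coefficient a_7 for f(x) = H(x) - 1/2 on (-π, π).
a_7 = (1/π) ∫_{-π}^{π} f(x)·cos(7x) dx.
Evaluate the integral (use parity and integration by parts as needed): a_7 = 0.

Final answer: 0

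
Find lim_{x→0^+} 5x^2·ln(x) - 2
The product is a 0·∞ indeterminate form at x → 0⁺.
Rewrite the product as 5·ln(x) / x^(-2) and apply L'Hôpital, or use the standard hierarchy x^(-2) ≫ |ln x| as x → 0⁺.
The indeterminate product → 0, so the limit = -2.

Final answer: -2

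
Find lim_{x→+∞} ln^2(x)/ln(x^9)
This is an ∞/∞ indeterminate form as x → +∞.
Write ln(x^9) = 9·ln(x), reducing the quotient to ln(x)/9 → ∞.
Limit = ∞.

Final answer: ∞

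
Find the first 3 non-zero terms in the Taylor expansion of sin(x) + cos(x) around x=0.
-x^2/2 + x + 1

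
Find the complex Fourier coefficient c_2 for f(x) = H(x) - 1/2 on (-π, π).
Compute the real Fourier coefficients first: a_2 = 0, b_2 = 0.
Then c_2 = (a_2 − i·b_2)/2 = 0.

Final answer: 0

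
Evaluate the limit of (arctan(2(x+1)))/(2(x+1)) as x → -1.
Both numerator and denominator → 0 as x → -1; this is a 0/0 indeterminate form.
Expand each to leading order near x = -1: numerator ~ 2·(x + 1), denominator ~ 2·(x + 1).
The limit of the ratio is 1.

Final answer: 1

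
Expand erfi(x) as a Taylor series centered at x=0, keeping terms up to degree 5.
x^5/(5·√(π)) + 2·x^3/(3·√(π)) + 2·x/√(π)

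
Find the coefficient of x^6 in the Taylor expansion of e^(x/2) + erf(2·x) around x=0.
Expand to order 6: e^(x/2) + erf(2·x) = x^6/46080 + x^5·(1/3840 + 32/(5·√(π))) + x^4/384 + x^3·(1/48 - 16/(3·√(π))) + x^2/8 + x·(1/2 + 4/√(π)) + 1 + O(x^7).
The coefficient of x^6 is 1/46080.

Final answer: 1/46080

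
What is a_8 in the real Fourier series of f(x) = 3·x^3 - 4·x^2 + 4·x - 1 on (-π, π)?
a_8 = (1/π) ∫_{-π}^{π} f(x)·cos(8x) dx.
Evaluate the integral (use parity and integration by parts as needed): a_8 = -1/4.

Final answer: -1/4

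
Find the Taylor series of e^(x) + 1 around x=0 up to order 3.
x^3/6 + x^2/2 + x + 2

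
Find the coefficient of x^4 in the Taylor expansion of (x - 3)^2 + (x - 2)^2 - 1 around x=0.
Expand to order 4: (x - 3)^2 + (x - 2)^2 - 1 = 2·x^2 - 10·x + 12 + O(x^5).
The coefficient of x^4 is 0.

Final answer: 0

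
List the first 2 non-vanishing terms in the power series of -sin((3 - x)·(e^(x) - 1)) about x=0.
-x^2/2 - 3·x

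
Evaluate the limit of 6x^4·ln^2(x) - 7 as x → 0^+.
The product is a 0·∞ indeterminate form at x → 0⁺.
Rewrite the product as 6·ln^2(x) / x^(-4) and apply L'Hôpital, or use the standard hierarchy x^(-4) ≫ |ln x|^2 as x → 0⁺.
The indeterminate product → 0, so the limit = -7.

Final answer: -7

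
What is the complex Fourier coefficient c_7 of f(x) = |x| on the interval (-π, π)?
Compute the real Fourier coefficients first: a_7 = -4/(49·π), b_7 = 0.
Then c_7 = (a_7 − i·b_7)/2 = -2/(49·π).

Final answer: -2/(49·π)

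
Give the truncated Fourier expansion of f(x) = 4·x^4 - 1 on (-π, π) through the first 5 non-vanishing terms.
(192 - 32·π^2)·cos(x) + (-12 + 8·π^2)·cos(2·x) + (64/27 - 32·π^2/9)·cos(3·x) + (-3/4 + 2·π^2)·cos(4·x) - 1 + 4·π^4/5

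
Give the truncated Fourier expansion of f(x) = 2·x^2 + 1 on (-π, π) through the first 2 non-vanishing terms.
-8·cos(x) + 1 + 2·π^2/3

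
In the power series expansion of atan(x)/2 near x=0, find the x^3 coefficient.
Expand to order 3: atan(x)/2 = -x^3/6 + x/2 + O(x^4).
The coefficient of x^3 is -1/6.

Final answer: -1/6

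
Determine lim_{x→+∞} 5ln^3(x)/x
This is an ∞/∞ indeterminate form as x → +∞.
The polynomial denominator x dominates the logarithmic numerator (any positive power of x ≫ ln^3(x) as x → ∞), so the quotient → 0.
Limit = 0.

Final answer: 0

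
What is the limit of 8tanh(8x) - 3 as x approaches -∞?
Evaluate the dominant behaviour as x → -∞; each term tends to a finite value or vanishes.
Limit = -11.

Final answer: -11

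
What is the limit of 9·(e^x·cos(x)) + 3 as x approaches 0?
Direct substitution at x = 0 gives 12.

Final answer: 12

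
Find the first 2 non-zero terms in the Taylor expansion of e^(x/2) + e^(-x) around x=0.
2 - x/2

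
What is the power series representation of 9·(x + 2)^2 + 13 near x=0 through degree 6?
9·x^2 + 36·x + 49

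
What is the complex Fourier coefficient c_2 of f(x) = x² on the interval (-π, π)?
Compute the real Fourier coefficients first: a_2 = 1, b_2 = 0.
Then c_2 = (a_2 − i·b_2)/2 = 1/2.

Final answer: 1/2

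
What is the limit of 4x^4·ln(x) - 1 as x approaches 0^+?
The product is a 0·∞ indeterminate form at x → 0⁺.
Rewrite the product as 4·ln(x) / x^(-4) and apply L'Hôpital, or use the standard hierarchy x^(-4) ≫ |ln x| as x → 0⁺.
The indeterminate product → 0, so the limit = -1.

Final answer: -1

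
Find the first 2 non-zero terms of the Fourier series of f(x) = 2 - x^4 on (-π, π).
(-48 + 8·π^2)·cos(x) - π^4/5 + 2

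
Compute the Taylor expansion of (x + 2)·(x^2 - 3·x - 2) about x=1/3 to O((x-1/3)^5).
-182/27 - 25·(x - 1/3)/3 + (x - 1/3)^3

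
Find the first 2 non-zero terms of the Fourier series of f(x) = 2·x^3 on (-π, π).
(-24 + 4·π^2)·sin(x) + (3 - 2·π^2)·sin(2·x)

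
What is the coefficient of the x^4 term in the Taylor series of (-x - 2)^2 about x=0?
Expand to order 4: (-x - 2)^2 = x^2 + 4·x + 4 + O(x^5).
The coefficient of x^4 is 0.

Final answer: 0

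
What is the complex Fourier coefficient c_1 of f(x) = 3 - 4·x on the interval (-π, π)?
Compute the real Fourier coefficients first: a_1 = 0, b_1 = -8.
Then c_1 = (a_1 − i·b_1)/2 = 4·i.

Final answer: 4·i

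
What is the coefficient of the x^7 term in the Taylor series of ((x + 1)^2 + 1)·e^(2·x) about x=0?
Expand to order 7: ((x + 1)^2 + 1)·e^(2·x) = 52·x^7/105 + 62·x^6/45 + 16·x^5/5 + 6·x^4 + 26·x^3/3 + 9·x^2 + 6·x + 2 + O(x^8).
The coefficient of x^7 is 52/105.

Final answer: 52/105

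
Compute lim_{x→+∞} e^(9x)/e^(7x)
This is an ∞/∞ indeterminate form as x → +∞.
Rewrite e^(9x)/e^(7x) = e^((9−7)x) = e^(2x); the exponent coefficient is 2 > 0 so e^(2x) → ∞.
Limit = ∞.

Final answer: ∞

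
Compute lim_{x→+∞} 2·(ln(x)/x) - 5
Evaluate the dominant behaviour as x → +∞; each term tends to a finite value or vanishes.
Limit = -5.

Final answer: -5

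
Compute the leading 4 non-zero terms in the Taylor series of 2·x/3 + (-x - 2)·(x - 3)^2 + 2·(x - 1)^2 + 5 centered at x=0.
-x^3 + 6·x^2 - x/3 - 11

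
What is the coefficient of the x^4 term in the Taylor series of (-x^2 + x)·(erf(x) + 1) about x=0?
Expand to order 4: (-x^2 + x)·(erf(x) + 1) = -2·x^4/(3·√(π)) - 2·x^3/√(π) + x^2·(-1 + 2/√(π)) + x + O(x^5).
The coefficient of x^4 is -2/(3·√(π)).

Final answer: -2/(3·√(π))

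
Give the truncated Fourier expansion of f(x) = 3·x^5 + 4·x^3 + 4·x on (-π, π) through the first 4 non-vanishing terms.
(-112·π^2 + 6·π^4 + 680)·sin(x) + (-3·π^4 - 41/2 + 11·π^2)·sin(2·x) + (-16·π^2/9 + 104/27 + 2·π^4)·sin(3·x) + (-3·π^4/2 - 125/64 - π^2/8)·sin(4·x)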